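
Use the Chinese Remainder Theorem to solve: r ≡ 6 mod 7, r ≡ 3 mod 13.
M = 7 × 13 = 91. M₁ = 13, y₁ ≡ 6 mod 7. M₂ = 7, y₂ ≡ 2 mod 13. r = 6×13×6 + 3×7×2 ≡ 55 mod 91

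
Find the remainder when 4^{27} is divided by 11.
By Fermat: 4^{10} ≡ 1 mod 11. 27 = 2×10 + 7. So 4^{27} ≡ 4^{7} ≡ 5 mod 11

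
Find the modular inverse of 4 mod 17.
Since 17 is prime, by Fermat 4^(-1) ≡ 4^{15} ≡ 13 mod 17. Verify: 4 × 13 = 52 ≡ 1 mod 17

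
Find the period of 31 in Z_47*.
Powers of 31 mod 47: 31^1≡31, 31^2≡21, 31^3≡40, 31^4≡18, 31^5≡41, 31^6≡2, 31^7≡15, 31^8≡42, 31^9≡33, 31^10≡36, 31^11≡35, 31^12≡4, 31^13≡30, 31^14≡37, 31^15≡19, 31^16≡25, 31^17≡23, 31^18≡8, 31^19≡13, 31^20≡27, 31^21≡38, 31^22≡3, 31^23≡46, 31^24≡16, 31^25≡26, 31^26≡7, 31^27≡29, 31^28≡6, 31^29≡45, 31^30≡32, 31^31≡5, 31^32≡14, 31^33≡11, 31^34≡12, 31^35≡43, 31^36≡17, 31^37≡10, 31^38≡28, 31^39≡22, 31^40≡24, 31^41≡39, 31^42≡34, 31^43≡20, 31^44≡9, 31^45≡44, 31^46≡1. So the order of 31 is 46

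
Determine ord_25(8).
Powers of 8 mod 25: 8^1≡8, 8^2≡14, 8^3≡12, 8^4≡21, 8^5≡18, 8^6≡19, 8^7≡2, 8^8≡16, 8^9≡3, 8^10≡24, 8^11≡17, 8^12≡11, 8^13≡13, 8^14≡4, 8^15≡7, 8^16≡6, 8^17≡23, 8^18≡9, 8^19≡22, 8^20≡1. So the order of 8 is 20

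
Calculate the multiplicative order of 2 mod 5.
Powers of 2 mod 5: 2^1≡2, 2^2≡4, 2^3≡3, 2^4≡1. ord_5(2) = 4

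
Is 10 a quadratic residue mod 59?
By Euler's criterion: 10^{29} ≡ 58 (mod 59). Since this equals -1 (≡ 58), 10 is not a QR.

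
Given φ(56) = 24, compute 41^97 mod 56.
By Euler: 41^{24} ≡ 1 mod 56 since gcd(41, 56) = 1. 97 = 4×24 + 1. So 41^{97} ≡ 41^{1} ≡ 41 mod 56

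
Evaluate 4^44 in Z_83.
By repeated squaring mod 83: 4^{1}≡4, 4^{2}≡16, 4^{4}≡7, 4^{8}≡49, 4^{16}≡77, 4^{32}≡36. Then 4^{44} = 4^{32+8+4} ≡ 36 × 49 × 7 ≡ 64 mod 83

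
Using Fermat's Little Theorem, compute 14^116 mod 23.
By Fermat: 14^{22} ≡ 1 mod 23. 116 = 5×22 + 6. So 14^{116} ≡ 14^{6} ≡ 3 mod 23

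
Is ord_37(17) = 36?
Powers of 17 mod 37: 17^1≡17, 17^2≡30, 17^3≡29, 17^4≡12, 17^5≡19, 17^6≡27, 17^7≡15, 17^8≡33, 17^9≡6, 17^10≡28, 17^11≡32, 17^12≡26, 17^13≡35, 17^14≡3, 17^15≡14, 17^16≡16, 17^17≡13, 17^18≡36, 17^19≡20, 17^20≡7, 17^21≡8, 17^22≡25, 17^23≡18, 17^24≡10, 17^25≡22, 17^26≡4, 17^27≡31, 17^28≡9, 17^29≡5, 17^30≡11, 17^31≡2, 17^32≡34, 17^33≡23, 17^34≡21, 17^35≡24, 17^36≡1. First k with 17^k≡1 is k=36. Yes, ord_37(17) = 36.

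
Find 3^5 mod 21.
By repeated squaring mod 21: 3^{1}≡3, 3^{2}≡9, 3^{4}≡18. Then 3^{5} = 3^{4+1} ≡ 18 × 3 ≡ 12 mod 21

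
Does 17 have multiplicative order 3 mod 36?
Powers of 17 mod 36: 17^1≡17, 17^2≡1. Already 17^2≡1, so the order is 2 < 3. No, the actual order is 2.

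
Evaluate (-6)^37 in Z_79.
By repeated squaring mod 79: (-6)^{1}≡73, (-6)^{2}≡36, (-6)^{4}≡32, (-6)^{8}≡76, (-6)^{16}≡9, (-6)^{32}≡2. Then (-6)^{37} = (-6)^{32+4+1} ≡ 2 × 32 × 73 ≡ 11 mod 79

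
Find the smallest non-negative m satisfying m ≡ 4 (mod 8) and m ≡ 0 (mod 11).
M = 8 × 11 = 88. M₁ = 11, y₁ ≡ 3 (mod 8). M₂ = 8, y₂ ≡ 7 (mod 11). m = 4×11×3 + 0×8×7 ≡ 44 (mod 88)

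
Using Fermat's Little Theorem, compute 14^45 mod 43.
By Fermat: 14^{42} ≡ 1 (mod 43). So 14^{45} = 14^{42} · 14^{3} ≡ 14^{3} ≡ 35 (mod 43)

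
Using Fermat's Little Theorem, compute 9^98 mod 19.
By Fermat: 9^{18} ≡ 1 (mod 19). 98 = 5×18 + 8. So 9^{98} ≡ 9^{8} ≡ 17 (mod 19)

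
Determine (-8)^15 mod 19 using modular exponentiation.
By repeated squaring (mod 19): (-8)^{1}≡11, (-8)^{2}≡7, (-8)^{4}≡11, (-8)^{8}≡7. Then (-8)^{15} = (-8)^{8+4+2+1} ≡ 7 × 11 × 7 × 11 ≡ 1 (mod 19)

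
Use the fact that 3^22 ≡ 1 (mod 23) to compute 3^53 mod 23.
By Fermat: 3^{22} ≡ 1 (mod 23). 53 = 2×22 + 9. So 3^{53} ≡ 3^{9} ≡ 18 (mod 23)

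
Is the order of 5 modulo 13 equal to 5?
Powers of 5 mod 13: 5^1≡5, 5^2≡12, 5^3≡8, 5^4≡1. Already 5^4≡1, so the order is 4 < 5. No, the actual order is 4.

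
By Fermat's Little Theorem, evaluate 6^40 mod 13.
By Fermat: 6^{12} ≡ 1 mod 13. 40 = 3×12 + 4. So 6^{40} ≡ 6^{4} ≡ 9 mod 13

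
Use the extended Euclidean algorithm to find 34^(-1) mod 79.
Extended GCD: 34(7) + 79(-3) = 1. So 34^(-1) ≡ 7 mod 79. Verify: 34 × 7 = 238 ≡ 1 mod 79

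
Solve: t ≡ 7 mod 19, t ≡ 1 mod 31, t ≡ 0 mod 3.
M = 19 × 31 × 3 = 1767. M₁ = 93, y₁ ≡ 9 mod 19. M₂ = 57, y₂ ≡ 6 mod 31. M₃ = 589, y₃ ≡ 1 mod 3. t = 7×93×9 + 1×57×6 + 0×589×1 ≡ 900 mod 1767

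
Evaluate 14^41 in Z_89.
By repeated squaring (mod 89): 14^{1}≡14, 14^{2}≡18, 14^{4}≡57, 14^{8}≡45, 14^{16}≡67, 14^{32}≡39. Then 14^{41} = 14^{32+8+1} ≡ 39 × 45 × 14 ≡ 6 (mod 89)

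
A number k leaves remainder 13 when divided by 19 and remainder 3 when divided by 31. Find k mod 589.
M = 19 × 31 = 589. M₁ = 31, y₁ ≡ 8 mod 19. M₂ = 19, y₂ ≡ 18 mod 31. k = 13×31×8 + 3×19×18 ≡ 127 mod 589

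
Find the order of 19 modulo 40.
Powers of 19 mod 40: 19^1≡19, 19^2≡1. Order = 2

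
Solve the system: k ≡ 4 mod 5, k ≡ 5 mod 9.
M = 5 × 9 = 45. M₁ = 9, y₁ ≡ 4 mod 5. M₂ = 5, y₂ ≡ 2 mod 9. k = 4×9×4 + 5×5×2 ≡ 14 mod 45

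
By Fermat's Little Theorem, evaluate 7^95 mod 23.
By Fermat: 7^{22} ≡ 1 (mod 23). 95 = 4×22 + 7. So 7^{95} ≡ 7^{7} ≡ 5 (mod 23)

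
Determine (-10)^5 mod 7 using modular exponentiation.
By repeated squaring (mod 7): (-10)^{1}≡4, (-10)^{2}≡2, (-10)^{4}≡4. Then (-10)^{5} = (-10)^{4+1} ≡ 4 × 4 ≡ 2 (mod 7)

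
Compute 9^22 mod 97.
By repeated squaring (mod 97): 9^{1}≡9, 9^{2}≡81, 9^{4}≡62, 9^{8}≡61, 9^{16}≡35. Then 9^{22} = 9^{16+4+2} ≡ 35 × 62 × 81 ≡ 6 (mod 97)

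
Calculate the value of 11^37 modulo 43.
By repeated squaring (mod 43): 11^{1}≡11, 11^{2}≡35, 11^{4}≡21, 11^{8}≡11, 11^{16}≡35, 11^{32}≡21. Then 11^{37} = 11^{32+4+1} ≡ 21 × 21 × 11 ≡ 35 (mod 43)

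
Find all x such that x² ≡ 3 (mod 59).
The square roots of 3 mod 59 are 48 and 11. Verify: 48² = 2304 ≡ 3 (mod 59)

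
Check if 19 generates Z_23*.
ord_23(19) divides 22. For each prime q|22: 19^{11}≡22, 19^{2}≡16, none ≡ 1. So 19 has order 22 and is a primitive root mod 23.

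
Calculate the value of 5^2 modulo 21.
5^{2} = 25 ≡ 4 (mod 21)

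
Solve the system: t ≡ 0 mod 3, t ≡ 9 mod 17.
M = 3 × 17 = 51. M₁ = 17, y₁ ≡ 2 mod 3. M₂ = 3, y₂ ≡ 6 mod 17. t = 0×17×2 + 9×3×6 ≡ 9 mod 51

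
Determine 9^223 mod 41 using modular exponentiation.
Using Fermat: 9^{40} ≡ 1 mod 41. 223 ≡ 23 mod 40. So 9^{223} ≡ 9^{23} ≡ 32 mod 41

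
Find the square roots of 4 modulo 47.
The square roots of 4 mod 47 are 2 and 45. Verify: 2² = 4 ≡ 4 (mod 47)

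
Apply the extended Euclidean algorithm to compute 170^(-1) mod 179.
Extended GCD: 170(-20) + 179(19) = 1. So 170^(-1) ≡ -20 ≡ 159 (mod 179). Verify: 170 × 159 = 27030 ≡ 1 (mod 179)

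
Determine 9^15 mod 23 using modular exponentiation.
By repeated squaring mod 23: 9^{1}≡9, 9^{2}≡12, 9^{4}≡6, 9^{8}≡13. Then 9^{15} = 9^{8+4+2+1} ≡ 13 × 6 × 12 × 9 ≡ 6 mod 23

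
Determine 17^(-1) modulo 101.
Since 101 is prime, by Fermat 17^(-1) ≡ 17^{99} ≡ 6 (mod 101). Verify: 17 × 6 = 102 ≡ 1 (mod 101)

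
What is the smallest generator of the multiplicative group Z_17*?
g = 3. For each prime q|16: 3^{8}≡16, none ≡ 1, so ord_17(3) = 16 and 3 is a primitive root.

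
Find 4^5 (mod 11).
By repeated squaring (mod 11): 4^{1}≡4, 4^{2}≡5, 4^{4}≡3. Then 4^{5} = 4^{4+1} ≡ 3 × 4 ≡ 1 (mod 11)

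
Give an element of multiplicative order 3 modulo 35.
11 has order 3 mod 35 since 11^{3} ≡ 1 (mod 35) and no smaller power works.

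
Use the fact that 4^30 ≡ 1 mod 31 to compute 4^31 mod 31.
By Fermat: 4^{30} ≡ 1 mod 31. So 4^{31} = 4^{30} · 4^{1} ≡ 4^{1} ≡ 4 mod 31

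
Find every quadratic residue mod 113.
Squares in Z_113*: {1, 2, 4, 7, 8, 9, 11, 13, 14, 15, 16, 18, 22, 25, 26, 28, 30, 31, 32, 36, 41, 44, 49, 50, 51, 52, 53, 56, 57, 60, 61, 62, 63, 64, 69, 72, 77, 81, 82, 83, 85, 87, 88, 91, 95, 97, 98, 99, 100, 102, 104, 105, 106, 109, 111, 112}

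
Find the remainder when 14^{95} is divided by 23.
By Fermat: 14^{22} ≡ 1 (mod 23). 95 = 4×22 + 7. So 14^{95} ≡ 14^{7} ≡ 19 (mod 23)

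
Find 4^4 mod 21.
4^{4} = 256 ≡ 4 mod 21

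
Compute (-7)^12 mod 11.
Using Fermat: (-7)^{10} ≡ 1 (mod 11). 12 ≡ 2 (mod 10). So (-7)^{12} ≡ (-7)^{2} ≡ 5 (mod 11)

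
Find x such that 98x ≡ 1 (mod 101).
Since 101 is prime, by Fermat 98^(-1) ≡ 98^{99} ≡ 67 (mod 101). Verify: 98 × 67 = 6566 ≡ 1 (mod 101)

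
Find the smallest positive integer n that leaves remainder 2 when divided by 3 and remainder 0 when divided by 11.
M = 3 × 11 = 33. M₁ = 11, y₁ ≡ 2 (mod 3). M₂ = 3, y₂ ≡ 4 (mod 11). n = 2×11×2 + 0×3×4 ≡ 11 (mod 33)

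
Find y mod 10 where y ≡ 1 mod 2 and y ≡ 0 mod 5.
M = 2 × 5 = 10. M₁ = 5, y₁ ≡ 1 mod 2. M₂ = 2, y₂ ≡ 3 mod 5. y = 1×5×1 + 0×2×3 ≡ 5 mod 10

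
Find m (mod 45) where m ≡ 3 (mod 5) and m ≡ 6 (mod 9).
M = 5 × 9 = 45. M₁ = 9, y₁ ≡ 4 (mod 5). M₂ = 5, y₂ ≡ 2 (mod 9). m = 3×9×4 + 6×5×2 ≡ 33 (mod 45)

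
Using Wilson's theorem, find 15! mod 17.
(16)! = (15)! × (16) ≡ -1 mod 17. So (15)! ≡ -1 × (16)^(-1) ≡ (-1)×(-1) = 1 mod 17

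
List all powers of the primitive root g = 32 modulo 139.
32^1, 32^2, ..., 32^{138} mod 139: [32, 51, 103, 99, 110, 45, 50, 71, 48, 7, 85, 79, 26, 137, 75, 37, 72, 80, 58, 49, 39, 136, 43, 125, 108, 120, 87, 4, 128, 65, 134, 118, 23, 41, 61, 6, 53, 28, 62, 38, 104, 131, 22, 9, 10, 42, 93, 57, 17, 127, 33, 83, 15, 63, 70, 16, 95, 121, 119, 55, 92, 25, 105, 24, 73, 112, 109, 13, 138, 107, 88, 36, 40, 29, 94, 89, 68, 91, 132, 54, 60, 113, 2, 64, 102, 67, 59, 81, 90, 100, 3, 96, 14, 31, 19, 52, 135, 11, 74, 5, 21, 116, 98, 78, 133, 86, 111, 77, 101, 35, 8, 117, 130, 129, 97, 46, 82, 122, 12, 106, 56, 124, 76, 69, 123, 44, 18, 20, 84, 47, 114, 34, 115, 66, 27, 30, 126, 1]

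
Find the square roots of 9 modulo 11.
The square roots of 9 mod 11 are 3 and 8. Verify: 3² = 9 ≡ 9 mod 11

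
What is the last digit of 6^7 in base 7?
Using Fermat: 6^{6} ≡ 1 mod 7. 7 ≡ 1 mod 6. So 6^{7} ≡ 6^{1} ≡ 6 mod 7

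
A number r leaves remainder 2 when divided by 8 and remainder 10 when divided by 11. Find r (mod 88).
M = 8 × 11 = 88. M₁ = 11, y₁ ≡ 3 (mod 8). M₂ = 8, y₂ ≡ 7 (mod 11). r = 2×11×3 + 10×8×7 ≡ 10 (mod 88)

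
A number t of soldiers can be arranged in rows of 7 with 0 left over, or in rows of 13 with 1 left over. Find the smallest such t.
M = 7 × 13 = 91. M₁ = 13, y₁ ≡ 6 mod 7. M₂ = 7, y₂ ≡ 2 mod 13. t = 0×13×6 + 1×7×2 ≡ 14 mod 91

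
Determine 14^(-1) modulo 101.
Since 101 is prime, by Fermat 14^(-1) ≡ 14^{99} ≡ 65 (mod 101). Verify: 14 × 65 = 910 ≡ 1 (mod 101)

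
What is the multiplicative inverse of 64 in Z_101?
Since 101 is prime, by Fermat 64^(-1) ≡ 64^{99} ≡ 30 mod 101. Verify: 64 × 30 = 1920 ≡ 1 mod 101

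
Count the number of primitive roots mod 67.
A prime p has φ(p-1) primitive roots; here φ(66) = 20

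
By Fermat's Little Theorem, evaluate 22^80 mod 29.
By Fermat: 22^{28} ≡ 1 mod 29. 80 = 2×28 + 24. So 22^{80} ≡ 22^{24} ≡ 24 mod 29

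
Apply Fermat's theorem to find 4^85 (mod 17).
By Fermat: 4^{16} ≡ 1 (mod 17). 85 = 5×16 + 5. So 4^{85} ≡ 4^{5} ≡ 4 (mod 17)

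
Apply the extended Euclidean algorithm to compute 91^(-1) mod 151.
Extended GCD: 91(-73) + 151(44) = 1. So 91^(-1) ≡ -73 ≡ 78 (mod 151). Verify: 91 × 78 = 7098 ≡ 1 (mod 151)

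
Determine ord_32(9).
Powers of 9 mod 32: 9^1≡9, 9^2≡17, 9^3≡25, 9^4≡1. Order = 4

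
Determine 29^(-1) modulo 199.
Since 199 is prime, by Fermat 29^(-1) ≡ 29^{197} ≡ 151 mod 199. Verify: 29 × 151 = 4379 ≡ 1 mod 199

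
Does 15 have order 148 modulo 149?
ord_149(15) divides 148. For each prime q|148: 15^{74}≡148, 15^{4}≡114, none ≡ 1. So 15 has order 148 and is a primitive root mod 149.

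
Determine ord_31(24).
Powers of 24 mod 31: 24^1≡24, 24^2≡18, 24^3≡29, 24^4≡14, 24^5≡26, 24^6≡4, 24^7≡3, 24^8≡10, 24^9≡23, 24^10≡25, 24^11≡11, 24^12≡16, 24^13≡12, 24^14≡9, 24^15≡30, 24^16≡7, 24^17≡13, 24^18≡2, 24^19≡17, 24^20≡5, 24^21≡27, 24^22≡28, 24^23≡21, 24^24≡8, 24^25≡6, 24^26≡20, 24^27≡15, 24^28≡19, 24^29≡22, 24^30≡1. Order = 30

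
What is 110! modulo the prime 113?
(112)! = (110)! × (111) × (112) ≡ -1 mod 113. So (110)! ≡ -1 × [(112)(111)]^(-1) ≡ 56 mod 113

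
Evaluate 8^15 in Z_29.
By repeated squaring (mod 29): 8^{1}≡8, 8^{2}≡6, 8^{4}≡7, 8^{8}≡20. Then 8^{15} = 8^{8+4+2+1} ≡ 20 × 7 × 6 × 8 ≡ 21 (mod 29)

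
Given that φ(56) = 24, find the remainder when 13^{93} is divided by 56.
By Euler: 13^{24} ≡ 1 (mod 56) since gcd(13, 56) = 1. 93 = 3×24 + 21. So 13^{93} ≡ 13^{21} ≡ 13 (mod 56)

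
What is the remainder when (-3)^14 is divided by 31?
By repeated squaring mod 31: (-3)^{1}≡28, (-3)^{2}≡9, (-3)^{4}≡19, (-3)^{8}≡20. Then (-3)^{14} = (-3)^{8+4+2} ≡ 20 × 19 × 9 ≡ 10 mod 31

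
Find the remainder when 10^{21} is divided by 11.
By Fermat: 10^{10} ≡ 1 (mod 11). 21 = 2×10 + 1. So 10^{21} ≡ 10^{1} ≡ 10 (mod 11)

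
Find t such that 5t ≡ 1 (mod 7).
Since 7 is prime, by Fermat 5^(-1) ≡ 5^{5} ≡ 3 (mod 7). Verify: 5 × 3 = 15 ≡ 1 (mod 7)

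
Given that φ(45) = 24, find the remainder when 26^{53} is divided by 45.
By Euler: 26^{24} ≡ 1 mod 45 since gcd(26, 45) = 1. 53 = 2×24 + 5. So 26^{53} ≡ 26^{5} ≡ 26 mod 45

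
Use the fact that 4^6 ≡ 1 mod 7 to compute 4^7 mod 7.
By Fermat: 4^{6} ≡ 1 mod 7. So 4^{7} = 4^{6} · 4^{1} ≡ 4^{1} ≡ 4 mod 7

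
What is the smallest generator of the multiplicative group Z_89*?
g = 3. For each prime q|88: 3^{44}≡88, 3^{8}≡64, none ≡ 1, so ord_89(3) = 88 and 3 is a primitive root.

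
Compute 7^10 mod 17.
By repeated squaring mod 17: 7^{1}≡7, 7^{2}≡15, 7^{4}≡4, 7^{8}≡16. Then 7^{10} = 7^{8+2} ≡ 16 × 15 ≡ 2 mod 17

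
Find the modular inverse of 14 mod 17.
Since 17 is prime, by Fermat 14^(-1) ≡ 14^{15} ≡ 11 mod 17. Verify: 14 × 11 = 154 ≡ 1 mod 17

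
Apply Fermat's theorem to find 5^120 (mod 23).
By Fermat: 5^{22} ≡ 1 (mod 23). 120 = 5×22 + 10. So 5^{120} ≡ 5^{10} ≡ 9 (mod 23)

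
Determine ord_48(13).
Powers of 13 mod 48: 13^1≡13, 13^2≡25, 13^3≡37, 13^4≡1. So the order of 13 is 4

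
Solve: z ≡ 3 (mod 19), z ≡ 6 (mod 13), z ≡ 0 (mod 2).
M = 19 × 13 × 2 = 494. M₁ = 26, y₁ ≡ 11 (mod 19). M₂ = 38, y₂ ≡ 12 (mod 13). M₃ = 247, y₃ ≡ 1 (mod 2). z = 3×26×11 + 6×38×12 + 0×247×1 ≡ 136 (mod 494)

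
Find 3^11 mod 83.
By repeated squaring mod 83: 3^{1}≡3, 3^{2}≡9, 3^{4}≡81, 3^{8}≡4. Then 3^{11} = 3^{8+2+1} ≡ 4 × 9 × 3 ≡ 25 mod 83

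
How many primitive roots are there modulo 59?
There are φ(59-1) = φ(58) = 28 primitive roots modulo 59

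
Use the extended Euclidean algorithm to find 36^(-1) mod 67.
Extended GCD: 36(-13) + 67(7) = 1. So 36^(-1) ≡ -13 ≡ 54 mod 67. Verify: 36 × 54 = 1944 ≡ 1 mod 67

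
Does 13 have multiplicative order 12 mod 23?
Powers of 13 mod 23: 13^1≡13, 13^2≡8, 13^3≡12, 13^4≡18, 13^5≡4, 13^6≡6, 13^7≡9, 13^8≡2, 13^9≡3, 13^10≡16, 13^11≡1. Already 13^11≡1, so the order is 11 < 12. No, the actual order is 11.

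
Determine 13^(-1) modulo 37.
Since 37 is prime, by Fermat 13^(-1) ≡ 13^{35} ≡ 20 (mod 37). Verify: 13 × 20 = 260 ≡ 1 (mod 37)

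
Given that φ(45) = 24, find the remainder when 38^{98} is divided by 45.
By Euler: 38^{24} ≡ 1 (mod 45) since gcd(38, 45) = 1. 98 = 4×24 + 2. So 38^{98} ≡ 38^{2} ≡ 4 (mod 45)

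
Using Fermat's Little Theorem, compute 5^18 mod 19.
By Fermat's Little Theorem, 5^{18} ≡ 1 mod 19 since 19 is prime and gcd(5, 19) = 1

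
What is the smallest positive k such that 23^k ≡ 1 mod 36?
Powers of 23 mod 36: 23^1≡23, 23^2≡25, 23^3≡35, 23^4≡13, 23^5≡11, 23^6≡1. ord_36(23) = 6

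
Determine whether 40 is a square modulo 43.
By Euler's criterion: 40^{21} ≡ 1 mod 43. Since this equals 1, 40 is a QR.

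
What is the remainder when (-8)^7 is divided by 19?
By repeated squaring (mod 19): (-8)^{1}≡11, (-8)^{2}≡7, (-8)^{4}≡11. Then (-8)^{7} = (-8)^{4+2+1} ≡ 11 × 7 × 11 ≡ 11 (mod 19)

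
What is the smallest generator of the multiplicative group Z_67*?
g = 2. Powers: [2, 4, 8, 16, 32, 64, 61, ...] generates all 66 non-zero residues.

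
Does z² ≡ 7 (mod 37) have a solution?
By Euler's criterion: 7^{18} ≡ 1 (mod 37). Since this equals 1, 7 is a QR.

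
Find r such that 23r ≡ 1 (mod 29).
Since 29 is prime, by Fermat 23^(-1) ≡ 23^{27} ≡ 24 (mod 29). Verify: 23 × 24 = 552 ≡ 1 (mod 29)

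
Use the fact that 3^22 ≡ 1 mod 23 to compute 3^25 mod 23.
By Fermat: 3^{22} ≡ 1 mod 23. So 3^{25} = 3^{22} · 3^{3} ≡ 3^{3} ≡ 4 mod 23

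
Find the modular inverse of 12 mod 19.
Since 19 is prime, by Fermat 12^(-1) ≡ 12^{17} ≡ 8 (mod 19). Verify: 12 × 8 = 96 ≡ 1 (mod 19)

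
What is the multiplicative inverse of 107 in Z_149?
Since 149 is prime, by Fermat 107^(-1) ≡ 107^{147} ≡ 39 mod 149. Verify: 107 × 39 = 4173 ≡ 1 mod 149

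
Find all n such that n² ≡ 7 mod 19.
The square roots of 7 mod 19 are 11 and 8. Verify: 11² = 121 ≡ 7 mod 19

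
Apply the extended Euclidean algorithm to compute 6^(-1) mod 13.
Extended GCD: 6(-2) + 13(1) = 1. So 6^(-1) ≡ -2 ≡ 11 mod 13. Verify: 6 × 11 = 66 ≡ 1 mod 13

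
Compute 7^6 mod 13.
By repeated squaring (mod 13): 7^{1}≡7, 7^{2}≡10, 7^{4}≡9. Then 7^{6} = 7^{4+2} ≡ 9 × 10 ≡ 12 (mod 13)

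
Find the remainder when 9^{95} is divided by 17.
By Fermat: 9^{16} ≡ 1 mod 17. 95 = 5×16 + 15. So 9^{95} ≡ 9^{15} ≡ 2 mod 17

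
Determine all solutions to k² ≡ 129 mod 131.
The square roots of 129 mod 131 are 28 and 103. Verify: 28² = 784 ≡ 129 mod 131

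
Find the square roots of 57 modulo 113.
The square roots of 57 mod 113 are 82 and 31. Verify: 82² = 6724 ≡ 57 mod 113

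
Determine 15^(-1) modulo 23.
Since 23 is prime, by Fermat 15^(-1) ≡ 15^{21} ≡ 20 mod 23. Verify: 15 × 20 = 300 ≡ 1 mod 23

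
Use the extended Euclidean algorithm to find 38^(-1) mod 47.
Extended GCD: 38(-21) + 47(17) = 1. So 38^(-1) ≡ -21 ≡ 26 (mod 47). Verify: 38 × 26 = 988 ≡ 1 (mod 47)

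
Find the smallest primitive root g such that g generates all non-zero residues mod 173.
g = 2. Powers: [2, 4, 8, 16, 32, 64, 128, 83, ...] generates all 172 non-zero residues.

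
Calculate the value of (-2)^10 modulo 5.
Using Fermat: (-2)^{4} ≡ 1 mod 5. 10 ≡ 2 mod 4. So (-2)^{10} ≡ (-2)^{2} ≡ 4 mod 5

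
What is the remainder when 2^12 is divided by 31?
By repeated squaring mod 31: 2^{1}≡2, 2^{2}≡4, 2^{4}≡16, 2^{8}≡8. Then 2^{12} = 2^{8+4} ≡ 8 × 16 ≡ 4 mod 31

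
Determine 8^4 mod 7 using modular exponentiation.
8^{4} = 4096 ≡ 1 mod 7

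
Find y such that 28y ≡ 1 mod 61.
Since 61 is prime, by Fermat 28^(-1) ≡ 28^{59} ≡ 24 mod 61. Verify: 28 × 24 = 672 ≡ 1 mod 61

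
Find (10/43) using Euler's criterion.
(10/43) = 10^{21} mod 43 = 1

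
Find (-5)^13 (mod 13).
Using Fermat: (-5)^{12} ≡ 1 (mod 13). 13 ≡ 1 (mod 12). So (-5)^{13} ≡ (-5)^{1} ≡ 8 (mod 13)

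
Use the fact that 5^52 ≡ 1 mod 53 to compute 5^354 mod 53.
By Fermat: 5^{52} ≡ 1 mod 53. 354 ≡ 42 mod 52. So 5^{354} ≡ 5^{42} ≡ 40 mod 53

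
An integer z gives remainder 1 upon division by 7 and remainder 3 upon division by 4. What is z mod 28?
M = 7 × 4 = 28. M₁ = 4, y₁ ≡ 2 mod 7. M₂ = 7, y₂ ≡ 3 mod 4. z = 1×4×2 + 3×7×3 ≡ 15 mod 28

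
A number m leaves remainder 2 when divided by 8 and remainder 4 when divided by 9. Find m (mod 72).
M = 8 × 9 = 72. M₁ = 9, y₁ ≡ 1 (mod 8). M₂ = 8, y₂ ≡ 8 (mod 9). m = 2×9×1 + 4×8×8 ≡ 58 (mod 72)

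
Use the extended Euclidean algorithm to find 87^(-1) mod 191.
Extended GCD: 87(-90) + 191(41) = 1. So 87^(-1) ≡ -90 ≡ 101 mod 191. Verify: 87 × 101 = 8787 ≡ 1 mod 191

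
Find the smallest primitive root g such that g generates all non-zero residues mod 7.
g = 3. Powers: [3, 2, 6, 4, 5, 1] generates all 6 non-zero residues.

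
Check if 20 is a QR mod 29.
By Euler's criterion: 20^{14} ≡ 1 mod 29. Since this equals 1, 20 is a QR.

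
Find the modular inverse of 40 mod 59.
Since 59 is prime, by Fermat 40^(-1) ≡ 40^{57} ≡ 31 (mod 59). Verify: 40 × 31 = 1240 ≡ 1 (mod 59)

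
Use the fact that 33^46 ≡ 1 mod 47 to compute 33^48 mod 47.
By Fermat: 33^{46} ≡ 1 mod 47. So 33^{48} = 33^{46} · 33^{2} ≡ 33^{2} ≡ 8 mod 47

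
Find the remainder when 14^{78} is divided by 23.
By Fermat: 14^{22} ≡ 1 (mod 23). 78 = 3×22 + 12. So 14^{78} ≡ 14^{12} ≡ 9 (mod 23)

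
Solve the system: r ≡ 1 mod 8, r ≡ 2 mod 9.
M = 8 × 9 = 72. M₁ = 9, y₁ ≡ 1 mod 8. M₂ = 8, y₂ ≡ 8 mod 9. r = 1×9×1 + 2×8×8 ≡ 65 mod 72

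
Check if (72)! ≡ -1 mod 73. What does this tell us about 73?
(72)! mod 73 = 72. Since this equals -1 mod 73, Wilson confirms 73 is prime.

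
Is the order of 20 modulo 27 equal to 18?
Powers of 20 mod 27: 20^1≡20, 20^2≡22, 20^3≡8, 20^4≡25, 20^5≡14, 20^6≡10, 20^7≡11, 20^8≡4, 20^9≡26, 20^10≡7, 20^11≡5, 20^12≡19, 20^13≡2, 20^14≡13, 20^15≡17, 20^16≡16, 20^17≡23, 20^18≡1. First k with 20^k≡1 is k=18. Yes, ord_27(20) = 18.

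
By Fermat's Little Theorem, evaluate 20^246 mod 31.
By Fermat: 20^{30} ≡ 1 (mod 31). 246 ≡ 6 (mod 30). So 20^{246} ≡ 20^{6} ≡ 4 (mod 31)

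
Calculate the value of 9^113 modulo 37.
Using Fermat: 9^{36} ≡ 1 mod 37. 113 ≡ 5 mod 36. So 9^{113} ≡ 9^{5} ≡ 34 mod 37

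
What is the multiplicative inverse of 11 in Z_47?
Since 47 is prime, by Fermat 11^(-1) ≡ 11^{45} ≡ 30 mod 47. Verify: 11 × 30 = 330 ≡ 1 mod 47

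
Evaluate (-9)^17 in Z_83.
By repeated squaring (mod 83): (-9)^{1}≡74, (-9)^{2}≡81, (-9)^{4}≡4, (-9)^{8}≡16, (-9)^{16}≡7. Then (-9)^{17} = (-9)^{16+1} ≡ 7 × 74 ≡ 20 (mod 83)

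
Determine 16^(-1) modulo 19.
Since 19 is prime, by Fermat 16^(-1) ≡ 16^{17} ≡ 6 (mod 19). Verify: 16 × 6 = 96 ≡ 1 (mod 19)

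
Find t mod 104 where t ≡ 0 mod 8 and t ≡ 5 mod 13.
M = 8 × 13 = 104. M₁ = 13, y₁ ≡ 5 mod 8. M₂ = 8, y₂ ≡ 5 mod 13. t = 0×13×5 + 5×8×5 ≡ 96 mod 104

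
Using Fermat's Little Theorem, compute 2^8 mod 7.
By Fermat: 2^{6} ≡ 1 (mod 7). So 2^{8} = 2^{6} · 2^{2} ≡ 2^{2} ≡ 4 (mod 7)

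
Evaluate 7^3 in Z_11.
7^{3} = 343 ≡ 2 mod 11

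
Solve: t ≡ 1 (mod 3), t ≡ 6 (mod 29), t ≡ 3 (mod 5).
M = 3 × 29 × 5 = 435. M₁ = 145, y₁ ≡ 1 (mod 3). M₂ = 15, y₂ ≡ 2 (mod 29). M₃ = 87, y₃ ≡ 3 (mod 5). t = 1×145×1 + 6×15×2 + 3×87×3 ≡ 238 (mod 435)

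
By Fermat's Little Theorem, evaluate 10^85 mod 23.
By Fermat: 10^{22} ≡ 1 (mod 23). 85 = 3×22 + 19. So 10^{85} ≡ 10^{19} ≡ 21 (mod 23)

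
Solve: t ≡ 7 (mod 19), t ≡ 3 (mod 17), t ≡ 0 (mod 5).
M = 19 × 17 × 5 = 1615. M₁ = 85, y₁ ≡ 17 (mod 19). M₂ = 95, y₂ ≡ 12 (mod 17). M₃ = 323, y₃ ≡ 2 (mod 5). t = 7×85×17 + 3×95×12 + 0×323×2 ≡ 615 (mod 1615)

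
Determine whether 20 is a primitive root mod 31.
20^{15} ≡ 1 (mod 31) and 15 < 30, so ord_31(20) = 15 ≠ 30 and 20 is not a primitive root.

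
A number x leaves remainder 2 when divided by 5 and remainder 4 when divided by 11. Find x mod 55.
M = 5 × 11 = 55. M₁ = 11, y₁ ≡ 1 mod 5. M₂ = 5, y₂ ≡ 9 mod 11. x = 2×11×1 + 4×5×9 ≡ 37 mod 55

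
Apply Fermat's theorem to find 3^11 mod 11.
By Fermat: 3^{10} ≡ 1 mod 11. So 3^{11} = 3^{10} · 3^{1} ≡ 3^{1} ≡ 3 mod 11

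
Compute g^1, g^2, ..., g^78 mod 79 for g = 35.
35^1, 35^2, ..., 35^{78} mod 79: [35, 40, 57, 20, 68, 10, 34, 5, 17, 42, 48, 21, 24, 50, 12, 25, 6, 52, 3, 26, 41, 13, 60, 46, 30, 23, 15, 51, 47, 65, 63, 72, 71, 36, 75, 18, 77, 9, 78, 44, 39, 22, 59, 11, 69, 45, 74, 62, 37, 31, 58, 55, 29, 67, 54, 73, 27, 76, 53, 38, 66, 19, 33, 49, 56, 64, 28, 32, 14, 16, 7, 8, 43, 4, 61, 2, 70, 1]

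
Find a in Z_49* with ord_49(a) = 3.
18 has order 3 mod 49 since 18^{3} ≡ 1 mod 49 and no smaller power works.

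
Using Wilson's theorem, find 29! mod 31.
(30)! = (29)! × (30) ≡ -1 (mod 31). So (29)! ≡ -1 × (30)^(-1) ≡ (-1)×(-1) = 1 (mod 31)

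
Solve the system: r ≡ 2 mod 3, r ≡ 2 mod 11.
M = 3 × 11 = 33. M₁ = 11, y₁ ≡ 2 mod 3. M₂ = 3, y₂ ≡ 4 mod 11. r = 2×11×2 + 2×3×4 ≡ 2 mod 33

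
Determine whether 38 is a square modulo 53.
By Euler's criterion: 38^{26} ≡ 1 mod 53. Since this equals 1, 38 is a QR.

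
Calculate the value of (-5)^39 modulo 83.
By repeated squaring (mod 83): (-5)^{1}≡78, (-5)^{2}≡25, (-5)^{4}≡44, (-5)^{8}≡27, (-5)^{16}≡65, (-5)^{32}≡75. Then (-5)^{39} = (-5)^{32+4+2+1} ≡ 75 × 44 × 25 × 78 ≡ 10 (mod 83)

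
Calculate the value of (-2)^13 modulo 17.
By repeated squaring mod 17: (-2)^{1}≡15, (-2)^{2}≡4, (-2)^{4}≡16, (-2)^{8}≡1. Then (-2)^{13} = (-2)^{8+4+1} ≡ 1 × 16 × 15 ≡ 2 mod 17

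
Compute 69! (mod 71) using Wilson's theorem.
(70)! = (69)! × (70) ≡ -1 (mod 71). So (69)! ≡ -1 × (70)^(-1) ≡ (-1)×(-1) = 1 (mod 71)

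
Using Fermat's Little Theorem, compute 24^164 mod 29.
By Fermat: 24^{28} ≡ 1 mod 29. 164 = 5×28 + 24. So 24^{164} ≡ 24^{24} ≡ 20 mod 29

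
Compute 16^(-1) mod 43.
Since 43 is prime, by Fermat 16^(-1) ≡ 16^{41} ≡ 35 mod 43. Verify: 16 × 35 = 560 ≡ 1 mod 43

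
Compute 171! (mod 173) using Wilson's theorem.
(172)! = (171)! × (172) ≡ -1 (mod 173). So (171)! ≡ -1 × (172)^(-1) ≡ (-1)×(-1) = 1 (mod 173)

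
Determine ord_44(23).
Powers of 23 mod 44: 23^1≡23, 23^2≡1. So the order of 23 is 2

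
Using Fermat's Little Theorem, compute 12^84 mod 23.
By Fermat: 12^{22} ≡ 1 mod 23. 84 = 3×22 + 18. So 12^{84} ≡ 12^{18} ≡ 16 mod 23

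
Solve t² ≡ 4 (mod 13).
The square roots of 4 mod 13 are 11 and 2. Verify: 11² = 121 ≡ 4 (mod 13)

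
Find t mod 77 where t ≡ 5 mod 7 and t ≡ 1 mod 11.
M = 7 × 11 = 77. M₁ = 11, y₁ ≡ 2 mod 7. M₂ = 7, y₂ ≡ 8 mod 11. t = 5×11×2 + 1×7×8 ≡ 12 mod 77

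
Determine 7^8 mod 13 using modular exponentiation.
By repeated squaring mod 13: 7^{1}≡7, 7^{2}≡10, 7^{4}≡9, 7^{8}≡3. So 7^{8} ≡ 3 mod 13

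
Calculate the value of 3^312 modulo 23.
Using Fermat: 3^{22} ≡ 1 mod 23. 312 ≡ 4 mod 22. So 3^{312} ≡ 3^{4} ≡ 12 mod 23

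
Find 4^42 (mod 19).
Using Fermat: 4^{18} ≡ 1 (mod 19). 42 ≡ 6 (mod 18). So 4^{42} ≡ 4^{6} ≡ 11 (mod 19)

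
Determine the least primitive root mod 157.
g = 5. For each prime q|156: 5^{78}≡156, 5^{52}≡12, 5^{12}≡130, none ≡ 1, so ord_157(5) = 156 and 5 is a primitive root.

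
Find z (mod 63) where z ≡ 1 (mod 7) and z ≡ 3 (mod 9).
M = 7 × 9 = 63. M₁ = 9, y₁ ≡ 4 (mod 7). M₂ = 7, y₂ ≡ 4 (mod 9). z = 1×9×4 + 3×7×4 ≡ 57 (mod 63)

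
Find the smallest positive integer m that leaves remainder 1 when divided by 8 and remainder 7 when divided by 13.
M = 8 × 13 = 104. M₁ = 13, y₁ ≡ 5 mod 8. M₂ = 8, y₂ ≡ 5 mod 13. m = 1×13×5 + 7×8×5 ≡ 33 mod 104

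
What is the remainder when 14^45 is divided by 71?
By repeated squaring mod 71: 14^{1}≡14, 14^{2}≡54, 14^{4}≡5, 14^{8}≡25, 14^{16}≡57, 14^{32}≡54. Then 14^{45} = 14^{32+8+4+1} ≡ 54 × 25 × 5 × 14 ≡ 70 mod 71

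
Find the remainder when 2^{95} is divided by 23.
By Fermat: 2^{22} ≡ 1 mod 23. 95 = 4×22 + 7. So 2^{95} ≡ 2^{7} ≡ 13 mod 23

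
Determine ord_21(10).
Powers of 10 mod 21: 10^1≡10, 10^2≡16, 10^3≡13, 10^4≡4, 10^5≡19, 10^6≡1. ord_21(10) = 6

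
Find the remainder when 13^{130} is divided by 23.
By Fermat: 13^{22} ≡ 1 mod 23. 130 = 5×22 + 20. So 13^{130} ≡ 13^{20} ≡ 3 mod 23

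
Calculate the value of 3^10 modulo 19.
By repeated squaring (mod 19): 3^{1}≡3, 3^{2}≡9, 3^{4}≡5, 3^{8}≡6. Then 3^{10} = 3^{8+2} ≡ 6 × 9 ≡ 16 (mod 19)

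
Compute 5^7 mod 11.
By repeated squaring (mod 11): 5^{1}≡5, 5^{2}≡3, 5^{4}≡9. Then 5^{7} = 5^{4+2+1} ≡ 9 × 3 × 5 ≡ 3 (mod 11)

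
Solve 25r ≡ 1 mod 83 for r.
Since 83 is prime, by Fermat 25^(-1) ≡ 25^{81} ≡ 10 mod 83. Verify: 25 × 10 = 250 ≡ 1 mod 83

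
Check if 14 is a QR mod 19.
By Euler's criterion: 14^{9} ≡ 18 (mod 19). Since this equals -1 (≡ 18), 14 is not a QR.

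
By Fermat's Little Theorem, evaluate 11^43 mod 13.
By Fermat: 11^{12} ≡ 1 (mod 13). 43 = 3×12 + 7. So 11^{43} ≡ 11^{7} ≡ 2 (mod 13)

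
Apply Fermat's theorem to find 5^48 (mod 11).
By Fermat: 5^{10} ≡ 1 (mod 11). 48 = 4×10 + 8. So 5^{48} ≡ 5^{8} ≡ 4 (mod 11)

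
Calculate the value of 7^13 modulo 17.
By repeated squaring mod 17: 7^{1}≡7, 7^{2}≡15, 7^{4}≡4, 7^{8}≡16. Then 7^{13} = 7^{8+4+1} ≡ 16 × 4 × 7 ≡ 6 mod 17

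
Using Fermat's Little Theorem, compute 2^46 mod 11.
By Fermat: 2^{10} ≡ 1 (mod 11). 46 = 4×10 + 6. So 2^{46} ≡ 2^{6} ≡ 9 (mod 11)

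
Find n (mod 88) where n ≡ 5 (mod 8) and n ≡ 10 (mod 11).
M = 8 × 11 = 88. M₁ = 11, y₁ ≡ 3 (mod 8). M₂ = 8, y₂ ≡ 7 (mod 11). n = 5×11×3 + 10×8×7 ≡ 21 (mod 88)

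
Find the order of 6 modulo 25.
Powers of 6 mod 25: 6^1≡6, 6^2≡11, 6^3≡16, 6^4≡21, 6^5≡1. Order = 5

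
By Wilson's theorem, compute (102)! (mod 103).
By Wilson's theorem, (102)! ≡ -1 ≡ 102 (mod 103)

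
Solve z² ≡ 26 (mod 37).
The square roots of 26 mod 37 are 10 and 27. Verify: 10² = 100 ≡ 26 (mod 37)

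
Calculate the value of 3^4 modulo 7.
3^{4} = 81 ≡ 4 mod 7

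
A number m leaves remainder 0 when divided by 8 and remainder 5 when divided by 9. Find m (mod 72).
M = 8 × 9 = 72. M₁ = 9, y₁ ≡ 1 (mod 8). M₂ = 8, y₂ ≡ 8 (mod 9). m = 0×9×1 + 5×8×8 ≡ 32 (mod 72)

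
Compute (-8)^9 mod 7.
Using Fermat: (-8)^{6} ≡ 1 (mod 7). 9 ≡ 3 (mod 6). So (-8)^{9} ≡ (-8)^{3} ≡ 6 (mod 7)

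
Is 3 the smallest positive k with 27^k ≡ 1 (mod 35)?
Powers of 27 mod 35: 27^1≡27, 27^2≡29, 27^3≡13, 27^4≡1. 27^3≡13≢1, so ord ≠ 3. No, the actual order is 4.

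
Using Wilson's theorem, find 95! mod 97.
(96)! = (95)! × (96) ≡ -1 mod 97. So (95)! ≡ -1 × (96)^(-1) ≡ (-1)×(-1) = 1 mod 97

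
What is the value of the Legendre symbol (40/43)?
(40/43) = 40^{21} mod 43 = 1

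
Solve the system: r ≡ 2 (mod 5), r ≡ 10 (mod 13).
M = 5 × 13 = 65. M₁ = 13, y₁ ≡ 2 (mod 5). M₂ = 5, y₂ ≡ 8 (mod 13). r = 2×13×2 + 10×5×8 ≡ 62 (mod 65)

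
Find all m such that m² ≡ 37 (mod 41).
The square roots of 37 mod 41 are 18 and 23. Verify: 18² = 324 ≡ 37 (mod 41)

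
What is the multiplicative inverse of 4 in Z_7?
Since 7 is prime, by Fermat 4^(-1) ≡ 4^{5} ≡ 2 (mod 7). Verify: 4 × 2 = 8 ≡ 1 (mod 7)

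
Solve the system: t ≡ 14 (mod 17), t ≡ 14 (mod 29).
M = 17 × 29 = 493. M₁ = 29, y₁ ≡ 10 (mod 17). M₂ = 17, y₂ ≡ 12 (mod 29). t = 14×29×10 + 14×17×12 ≡ 14 (mod 493)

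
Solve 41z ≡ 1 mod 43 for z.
Since 43 is prime, by Fermat 41^(-1) ≡ 41^{41} ≡ 21 mod 43. Verify: 41 × 21 = 861 ≡ 1 mod 43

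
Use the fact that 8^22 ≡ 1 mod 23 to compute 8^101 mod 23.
By Fermat: 8^{22} ≡ 1 mod 23. 101 = 4×22 + 13. So 8^{101} ≡ 8^{13} ≡ 18 mod 23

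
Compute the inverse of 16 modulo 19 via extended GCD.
Extended GCD: 16(6) + 19(-5) = 1. So 16^(-1) ≡ 6 (mod 19). Verify: 16 × 6 = 96 ≡ 1 (mod 19)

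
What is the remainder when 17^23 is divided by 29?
By repeated squaring mod 29: 17^{1}≡17, 17^{2}≡28, 17^{4}≡1, 17^{8}≡1, 17^{16}≡1. Then 17^{23} = 17^{16+4+2+1} ≡ 1 × 1 × 28 × 17 ≡ 12 mod 29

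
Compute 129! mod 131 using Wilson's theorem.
(130)! = (129)! × (130) ≡ -1 mod 131. So (129)! ≡ -1 × (130)^(-1) ≡ (-1)×(-1) = 1 mod 131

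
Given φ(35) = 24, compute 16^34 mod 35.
By Euler: 16^{24} ≡ 1 mod 35 since gcd(16, 35) = 1. 34 = 1×24 + 10. So 16^{34} ≡ 16^{10} ≡ 16 mod 35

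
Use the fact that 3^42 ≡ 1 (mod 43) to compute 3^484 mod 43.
By Fermat: 3^{42} ≡ 1 (mod 43). 484 ≡ 22 (mod 42). So 3^{484} ≡ 3^{22} ≡ 40 (mod 43)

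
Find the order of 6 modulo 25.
Powers of 6 mod 25: 6^1≡6, 6^2≡11, 6^3≡16, 6^4≡21, 6^5≡1. Order = 5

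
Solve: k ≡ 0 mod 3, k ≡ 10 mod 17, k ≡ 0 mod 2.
M = 3 × 17 × 2 = 102. M₁ = 34, y₁ ≡ 1 mod 3. M₂ = 6, y₂ ≡ 3 mod 17. M₃ = 51, y₃ ≡ 1 mod 2. k = 0×34×1 + 10×6×3 + 0×51×1 ≡ 78 mod 102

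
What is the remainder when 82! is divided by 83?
By Wilson's theorem, (82)! ≡ -1 ≡ 82 (mod 83)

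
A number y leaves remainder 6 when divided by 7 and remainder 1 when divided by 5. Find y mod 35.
M = 7 × 5 = 35. M₁ = 5, y₁ ≡ 3 mod 7. M₂ = 7, y₂ ≡ 3 mod 5. y = 6×5×3 + 1×7×3 ≡ 6 mod 35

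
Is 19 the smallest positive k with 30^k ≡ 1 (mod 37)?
Powers of 30 mod 37: 30^1≡30, 30^2≡12, 30^3≡27, 30^4≡33, 30^5≡28, 30^6≡26, 30^7≡3, 30^8≡16, 30^9≡36, 30^10≡7, 30^11≡25, 30^12≡10, 30^13≡4, 30^14≡9, 30^15≡11, 30^16≡34, 30^17≡21, 30^18≡1. Already 30^18≡1, so the order is 18 < 19. No, the actual order is 18.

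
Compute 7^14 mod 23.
By repeated squaring mod 23: 7^{1}≡7, 7^{2}≡3, 7^{4}≡9, 7^{8}≡12. Then 7^{14} = 7^{8+4+2} ≡ 12 × 9 × 3 ≡ 2 mod 23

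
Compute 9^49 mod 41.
Using Fermat: 9^{40} ≡ 1 mod 41. 49 ≡ 9 mod 40. So 9^{49} ≡ 9^{9} ≡ 9 mod 41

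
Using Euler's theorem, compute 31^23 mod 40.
By Euler: 31^{16} ≡ 1 mod 40 since gcd(31, 40) = 1. 23 = 1×16 + 7. So 31^{23} ≡ 31^{7} ≡ 31 mod 40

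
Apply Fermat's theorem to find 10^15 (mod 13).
By Fermat: 10^{12} ≡ 1 (mod 13). So 10^{15} = 10^{12} · 10^{3} ≡ 10^{3} ≡ 12 (mod 13)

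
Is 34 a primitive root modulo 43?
ord_43(34) divides 42. For each prime q|42: 34^{21}≡42, 34^{14}≡6, 34^{6}≡4, none ≡ 1. So 34 has order 42 and is a primitive root mod 43.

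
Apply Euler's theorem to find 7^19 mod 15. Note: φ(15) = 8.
By Euler: 7^{8} ≡ 1 mod 15 since gcd(7, 15) = 1. 19 = 2×8 + 3. So 7^{19} ≡ 7^{3} ≡ 13 mod 15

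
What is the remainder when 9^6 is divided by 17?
By repeated squaring mod 17: 9^{1}≡9, 9^{2}≡13, 9^{4}≡16. Then 9^{6} = 9^{4+2} ≡ 16 × 13 ≡ 4 mod 17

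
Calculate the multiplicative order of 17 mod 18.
Powers of 17 mod 18: 17^1≡17, 17^2≡1. So the order of 17 is 2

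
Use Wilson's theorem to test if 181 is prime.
(180)! mod 181 = 180. Since 180 ≡ -1 (mod 181), 181 is prime.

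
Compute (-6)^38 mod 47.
By repeated squaring mod 47: (-6)^{1}≡41, (-6)^{2}≡36, (-6)^{4}≡27, (-6)^{8}≡24, (-6)^{16}≡12, (-6)^{32}≡3. Then (-6)^{38} = (-6)^{32+4+2} ≡ 3 × 27 × 36 ≡ 2 mod 47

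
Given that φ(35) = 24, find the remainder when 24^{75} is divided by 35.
By Euler: 24^{24} ≡ 1 (mod 35) since gcd(24, 35) = 1. 75 = 3×24 + 3. So 24^{75} ≡ 24^{3} ≡ 34 (mod 35)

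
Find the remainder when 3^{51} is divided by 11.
By Fermat: 3^{10} ≡ 1 mod 11. 51 = 5×10 + 1. So 3^{51} ≡ 3^{1} ≡ 3 mod 11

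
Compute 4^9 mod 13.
By repeated squaring (mod 13): 4^{1}≡4, 4^{2}≡3, 4^{4}≡9, 4^{8}≡3. Then 4^{9} = 4^{8+1} ≡ 3 × 4 ≡ 12 (mod 13)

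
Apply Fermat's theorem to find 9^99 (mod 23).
By Fermat: 9^{22} ≡ 1 (mod 23). 99 = 4×22 + 11. So 9^{99} ≡ 9^{11} ≡ 1 (mod 23)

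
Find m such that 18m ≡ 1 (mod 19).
Since 19 is prime, by Fermat 18^(-1) ≡ 18^{17} ≡ 18 (mod 19). Verify: 18 × 18 = 324 ≡ 1 (mod 19)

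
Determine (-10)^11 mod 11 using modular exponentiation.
Using Fermat: (-10)^{10} ≡ 1 (mod 11). 11 ≡ 1 (mod 10). So (-10)^{11} ≡ (-10)^{1} ≡ 1 (mod 11)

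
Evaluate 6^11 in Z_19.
By repeated squaring (mod 19): 6^{1}≡6, 6^{2}≡17, 6^{4}≡4, 6^{8}≡16. Then 6^{11} = 6^{8+2+1} ≡ 16 × 17 × 6 ≡ 17 (mod 19)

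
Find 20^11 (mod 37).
By repeated squaring (mod 37): 20^{1}≡20, 20^{2}≡30, 20^{4}≡12, 20^{8}≡33. Then 20^{11} = 20^{8+2+1} ≡ 33 × 30 × 20 ≡ 5 (mod 37)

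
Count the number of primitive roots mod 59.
There are φ(59-1) = φ(58) = 28 primitive roots modulo 59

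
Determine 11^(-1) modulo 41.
Since 41 is prime, by Fermat 11^(-1) ≡ 11^{39} ≡ 15 mod 41. Verify: 11 × 15 = 165 ≡ 1 mod 41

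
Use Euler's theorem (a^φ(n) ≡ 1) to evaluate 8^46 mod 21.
By Euler: 8^{12} ≡ 1 (mod 21) since gcd(8, 21) = 1. 46 = 3×12 + 10. So 8^{46} ≡ 8^{10} ≡ 1 (mod 21)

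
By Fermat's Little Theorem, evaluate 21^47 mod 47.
By Fermat: 21^{46} ≡ 1 mod 47. So 21^{47} = 21^{46} · 21^{1} ≡ 21^{1} ≡ 21 mod 47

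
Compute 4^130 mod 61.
Using Fermat: 4^{60} ≡ 1 (mod 61). 130 ≡ 10 (mod 60). So 4^{130} ≡ 4^{10} ≡ 47 (mod 61)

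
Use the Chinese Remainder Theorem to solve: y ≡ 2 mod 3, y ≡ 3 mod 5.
M = 3 × 5 = 15. M₁ = 5, y₁ ≡ 2 mod 3. M₂ = 3, y₂ ≡ 2 mod 5. y = 2×5×2 + 3×3×2 ≡ 8 mod 15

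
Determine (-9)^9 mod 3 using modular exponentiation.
By repeated squaring (mod 3): (-9)^{1}≡0, (-9)^{2}≡0, (-9)^{4}≡0, (-9)^{8}≡0. Then (-9)^{9} = (-9)^{8+1} ≡ 0 × 0 ≡ 0 (mod 3)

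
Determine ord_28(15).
Powers of 15 mod 28: 15^1≡15, 15^2≡1. Order = 2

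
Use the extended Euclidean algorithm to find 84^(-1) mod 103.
Extended GCD: 84(-38) + 103(31) = 1. So 84^(-1) ≡ -38 ≡ 65 mod 103. Verify: 84 × 65 = 5460 ≡ 1 mod 103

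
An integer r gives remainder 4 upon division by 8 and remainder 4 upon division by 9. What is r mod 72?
M = 8 × 9 = 72. M₁ = 9, y₁ ≡ 1 mod 8. M₂ = 8, y₂ ≡ 8 mod 9. r = 4×9×1 + 4×8×8 ≡ 4 mod 72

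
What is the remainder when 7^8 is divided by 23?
By repeated squaring (mod 23): 7^{1}≡7, 7^{2}≡3, 7^{4}≡9, 7^{8}≡12. So 7^{8} ≡ 12 (mod 23)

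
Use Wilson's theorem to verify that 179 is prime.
(178)! mod 179 = 178. Since this equals -1 (mod 179), Wilson confirms 179 is prime.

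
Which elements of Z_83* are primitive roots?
There are φ(82) = 40 primitive roots mod 83: {2, 5, 6, 8, 13, 14, 15, 18, 19, 20, 22, 24, 32, 34, 35, 39, 42, 43, 45, 46, 47, 50, 52, 53, 54, 55, 56, 57, 58, 60, 62, 66, 67, 71, 72, 73, 74, 76, 79, 80}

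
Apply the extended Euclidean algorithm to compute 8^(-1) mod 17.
Extended GCD: 8(-2) + 17(1) = 1. So 8^(-1) ≡ -2 ≡ 15 (mod 17). Verify: 8 × 15 = 120 ≡ 1 (mod 17)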